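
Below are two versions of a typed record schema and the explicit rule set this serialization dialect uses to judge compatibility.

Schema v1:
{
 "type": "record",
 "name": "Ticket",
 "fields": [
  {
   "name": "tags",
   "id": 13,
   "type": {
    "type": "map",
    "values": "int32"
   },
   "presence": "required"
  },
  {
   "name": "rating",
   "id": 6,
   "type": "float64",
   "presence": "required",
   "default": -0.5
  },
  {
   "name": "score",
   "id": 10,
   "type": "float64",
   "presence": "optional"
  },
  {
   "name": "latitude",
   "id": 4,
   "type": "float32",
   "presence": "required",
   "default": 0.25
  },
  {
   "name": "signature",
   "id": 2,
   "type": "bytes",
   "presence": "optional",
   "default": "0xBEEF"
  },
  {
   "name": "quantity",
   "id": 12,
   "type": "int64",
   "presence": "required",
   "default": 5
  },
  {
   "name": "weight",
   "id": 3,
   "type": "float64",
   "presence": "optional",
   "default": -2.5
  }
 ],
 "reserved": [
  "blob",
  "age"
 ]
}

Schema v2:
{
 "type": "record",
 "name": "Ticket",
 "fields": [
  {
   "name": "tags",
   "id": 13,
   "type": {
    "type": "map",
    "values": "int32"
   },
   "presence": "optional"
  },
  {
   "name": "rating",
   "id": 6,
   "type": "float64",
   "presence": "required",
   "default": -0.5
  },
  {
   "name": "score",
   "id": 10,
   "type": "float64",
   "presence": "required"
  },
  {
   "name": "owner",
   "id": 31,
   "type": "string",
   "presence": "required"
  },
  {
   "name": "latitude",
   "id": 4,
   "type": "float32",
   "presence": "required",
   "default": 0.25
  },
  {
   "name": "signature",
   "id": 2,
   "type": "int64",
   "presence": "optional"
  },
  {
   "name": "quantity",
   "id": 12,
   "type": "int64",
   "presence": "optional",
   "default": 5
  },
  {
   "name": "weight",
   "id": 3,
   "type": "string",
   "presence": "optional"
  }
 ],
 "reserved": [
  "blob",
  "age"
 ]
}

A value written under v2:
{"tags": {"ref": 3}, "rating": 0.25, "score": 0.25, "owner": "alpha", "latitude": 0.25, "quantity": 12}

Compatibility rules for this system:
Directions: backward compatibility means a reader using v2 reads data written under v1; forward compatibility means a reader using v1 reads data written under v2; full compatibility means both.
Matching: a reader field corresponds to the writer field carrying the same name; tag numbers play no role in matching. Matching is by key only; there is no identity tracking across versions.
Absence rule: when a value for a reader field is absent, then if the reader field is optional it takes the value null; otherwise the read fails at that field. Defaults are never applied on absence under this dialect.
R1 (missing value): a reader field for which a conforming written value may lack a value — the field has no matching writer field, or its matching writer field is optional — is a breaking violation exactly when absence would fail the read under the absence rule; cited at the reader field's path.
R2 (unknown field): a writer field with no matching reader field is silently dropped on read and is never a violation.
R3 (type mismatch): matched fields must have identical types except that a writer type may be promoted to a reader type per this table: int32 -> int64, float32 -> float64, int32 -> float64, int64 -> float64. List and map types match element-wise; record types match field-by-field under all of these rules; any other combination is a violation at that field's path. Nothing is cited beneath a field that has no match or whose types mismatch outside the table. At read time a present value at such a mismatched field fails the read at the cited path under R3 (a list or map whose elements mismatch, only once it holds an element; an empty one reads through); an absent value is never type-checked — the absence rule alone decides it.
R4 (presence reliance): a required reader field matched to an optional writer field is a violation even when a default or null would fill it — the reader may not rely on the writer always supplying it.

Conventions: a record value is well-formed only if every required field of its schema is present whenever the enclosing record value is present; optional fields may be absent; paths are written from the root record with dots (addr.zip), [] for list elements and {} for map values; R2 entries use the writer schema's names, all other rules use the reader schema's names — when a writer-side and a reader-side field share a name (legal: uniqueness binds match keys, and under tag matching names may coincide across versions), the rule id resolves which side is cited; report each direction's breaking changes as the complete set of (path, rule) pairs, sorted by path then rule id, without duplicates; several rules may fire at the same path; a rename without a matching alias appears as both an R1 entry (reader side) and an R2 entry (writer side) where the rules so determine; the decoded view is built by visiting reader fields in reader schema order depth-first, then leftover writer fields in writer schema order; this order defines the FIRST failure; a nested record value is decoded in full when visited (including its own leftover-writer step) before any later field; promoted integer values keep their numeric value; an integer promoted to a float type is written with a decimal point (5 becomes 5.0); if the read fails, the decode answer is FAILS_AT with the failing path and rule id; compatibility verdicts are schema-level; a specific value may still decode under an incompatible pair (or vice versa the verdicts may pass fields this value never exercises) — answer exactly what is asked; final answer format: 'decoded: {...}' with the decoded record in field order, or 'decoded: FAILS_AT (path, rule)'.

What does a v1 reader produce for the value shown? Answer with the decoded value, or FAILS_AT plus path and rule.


decoded: {"tags": {"ref": 3}, "rating": 0.25, "score": 0.25, "latitude": 0.25, "signature": null, "quantity": 12, "weight": null}

each type pair in Ticket: writer, then reader
decode (reader v1):
  tags := {"ref": 3}
  rating := 0.25
  score := 0.25
  latitude := 0.25
  signature := null (not supplied -> null)
  quantity := 12
  weight := null (not supplied -> null)
  writer owner: unmatched, discarded
  => decoded: {"tags": {"ref": 3}, "rating": 0.25, "score": 0.25, "latitude": 0.25, "signature": null, "quantity": 12, "weight": null}
ruling out the remaining Ticket differences:
  field signature in record Ticket: type bytes changed to int64 (its default is dropped) -> a verdict-level change on Ticket — the shown value reads the same
  field tags in record Ticket: required changed to optional -> a verdict-level change on Ticket — the shown value reads the same
  field score in record Ticket: optional changed to required -> a verdict-level change on Ticket — the shown value reads the same
  field weight in record Ticket: type float64 changed to string (its default is dropped) -> a verdict-level change on Ticket — the shown value reads the same
  added field owner to record Ticket: required string, tag 31 (in v2 it sits immediately before latitude) -> a verdict-level change on Ticket — the shown value reads the same
  field quantity in record Ticket: required changed to optional -> a verdict-level change on Ticket — the shown value reads the same


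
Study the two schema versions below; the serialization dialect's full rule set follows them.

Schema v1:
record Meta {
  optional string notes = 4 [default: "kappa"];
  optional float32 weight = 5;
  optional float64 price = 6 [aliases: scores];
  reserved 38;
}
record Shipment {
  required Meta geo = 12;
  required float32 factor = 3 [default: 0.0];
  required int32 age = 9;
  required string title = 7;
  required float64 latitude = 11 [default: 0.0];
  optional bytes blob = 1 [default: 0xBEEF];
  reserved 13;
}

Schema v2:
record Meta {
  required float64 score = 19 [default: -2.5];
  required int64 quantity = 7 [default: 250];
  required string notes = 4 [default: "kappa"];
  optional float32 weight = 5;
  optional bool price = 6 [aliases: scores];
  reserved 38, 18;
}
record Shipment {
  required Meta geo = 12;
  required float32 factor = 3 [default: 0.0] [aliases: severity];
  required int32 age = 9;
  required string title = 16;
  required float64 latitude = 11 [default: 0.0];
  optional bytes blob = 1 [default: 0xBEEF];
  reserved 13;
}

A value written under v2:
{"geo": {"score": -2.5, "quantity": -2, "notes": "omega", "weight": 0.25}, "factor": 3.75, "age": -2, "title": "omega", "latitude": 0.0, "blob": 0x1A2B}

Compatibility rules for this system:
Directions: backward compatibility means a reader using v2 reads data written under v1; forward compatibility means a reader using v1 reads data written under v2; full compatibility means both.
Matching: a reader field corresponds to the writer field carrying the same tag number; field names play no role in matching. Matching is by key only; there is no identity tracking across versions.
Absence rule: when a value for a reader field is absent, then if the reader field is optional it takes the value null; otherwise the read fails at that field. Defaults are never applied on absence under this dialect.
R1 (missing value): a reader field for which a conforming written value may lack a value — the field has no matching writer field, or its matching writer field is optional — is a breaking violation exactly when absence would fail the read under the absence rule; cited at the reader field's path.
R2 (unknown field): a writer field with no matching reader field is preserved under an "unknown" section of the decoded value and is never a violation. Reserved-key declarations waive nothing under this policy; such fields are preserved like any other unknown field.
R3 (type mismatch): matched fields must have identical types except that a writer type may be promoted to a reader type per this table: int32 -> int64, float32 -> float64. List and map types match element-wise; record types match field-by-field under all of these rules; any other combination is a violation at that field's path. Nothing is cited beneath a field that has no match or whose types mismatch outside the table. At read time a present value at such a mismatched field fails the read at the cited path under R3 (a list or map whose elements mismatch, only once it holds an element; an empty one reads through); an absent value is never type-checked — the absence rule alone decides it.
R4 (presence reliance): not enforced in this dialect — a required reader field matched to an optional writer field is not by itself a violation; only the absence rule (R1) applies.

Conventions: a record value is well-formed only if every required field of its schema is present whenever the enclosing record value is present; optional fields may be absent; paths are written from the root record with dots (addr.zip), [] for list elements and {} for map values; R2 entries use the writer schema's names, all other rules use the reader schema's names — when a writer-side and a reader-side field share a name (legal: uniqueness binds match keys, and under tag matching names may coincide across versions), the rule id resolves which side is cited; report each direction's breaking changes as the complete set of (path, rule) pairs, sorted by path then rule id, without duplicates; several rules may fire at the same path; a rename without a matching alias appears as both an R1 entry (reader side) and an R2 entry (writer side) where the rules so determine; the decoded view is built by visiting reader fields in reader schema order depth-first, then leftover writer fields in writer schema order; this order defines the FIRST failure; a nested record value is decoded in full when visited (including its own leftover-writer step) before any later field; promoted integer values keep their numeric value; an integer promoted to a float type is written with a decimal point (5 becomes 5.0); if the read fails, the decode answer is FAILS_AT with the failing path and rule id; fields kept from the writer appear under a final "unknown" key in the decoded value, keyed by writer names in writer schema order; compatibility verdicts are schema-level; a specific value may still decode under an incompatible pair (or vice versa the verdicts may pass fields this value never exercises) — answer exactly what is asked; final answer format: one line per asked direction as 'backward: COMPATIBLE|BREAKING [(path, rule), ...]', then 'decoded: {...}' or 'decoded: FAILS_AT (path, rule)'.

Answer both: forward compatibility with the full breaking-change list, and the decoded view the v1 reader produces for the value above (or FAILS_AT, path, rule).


forward: BREAKING [(geo.price, R3), (title, R1)]; decoded: FAILS_AT (title, R1)

in Shipment below, arrows point writer -> reader
forward on Shipment — v1 reading data written by v2:
  geo: Meta -> Meta, writer required; from geo
  factor: float32 -> float32, writer required; from factor
  age: int32 -> int32, writer required; from age
  title has no writer counterpart
  latitude: float64 -> float64, writer required; from latitude
  blob: bytes -> bytes, writer optional; from blob
  leftover writer field: title
  geo.notes: string -> string, writer required; from geo.notes
  geo.weight: float32 -> float32, writer optional; from geo.weight
  geo.price: bool -> float64, writer optional; from geo.price
  leftover writer field: geo.score
  leftover writer field: geo.quantity
  R3 fires at geo.price
  R1 fires at title
  => forward verdict for Shipment: BREAKING, 2 violation(s)
decoding the Shipment value with the v1 reader:
  geo.notes := "omega"
  geo.weight := 0.25
  geo.price := null (not supplied -> null)
  writer geo.score: kept under "unknown"
  writer geo.quantity: kept under "unknown"
  factor := 3.75
  age := -2
  read fails at title under R1 (no fill)
  => FAILS_AT (title, R1)
checking off the Shipment differences that do not matter here:
  added field quantity to record Meta: required int64, tag 7, default 250 (in v2 it sits immediately before notes) -> its effect on Shipment is confined to the backward direction, not asked
  field notes in record Meta: optional changed to required -> its effect on Shipment is confined to the backward direction, not asked
  added field score to record Meta: required float64, tag 19, default -2.5 (in v2 it sits immediately before notes) -> its effect on Shipment is confined to the backward direction, not asked


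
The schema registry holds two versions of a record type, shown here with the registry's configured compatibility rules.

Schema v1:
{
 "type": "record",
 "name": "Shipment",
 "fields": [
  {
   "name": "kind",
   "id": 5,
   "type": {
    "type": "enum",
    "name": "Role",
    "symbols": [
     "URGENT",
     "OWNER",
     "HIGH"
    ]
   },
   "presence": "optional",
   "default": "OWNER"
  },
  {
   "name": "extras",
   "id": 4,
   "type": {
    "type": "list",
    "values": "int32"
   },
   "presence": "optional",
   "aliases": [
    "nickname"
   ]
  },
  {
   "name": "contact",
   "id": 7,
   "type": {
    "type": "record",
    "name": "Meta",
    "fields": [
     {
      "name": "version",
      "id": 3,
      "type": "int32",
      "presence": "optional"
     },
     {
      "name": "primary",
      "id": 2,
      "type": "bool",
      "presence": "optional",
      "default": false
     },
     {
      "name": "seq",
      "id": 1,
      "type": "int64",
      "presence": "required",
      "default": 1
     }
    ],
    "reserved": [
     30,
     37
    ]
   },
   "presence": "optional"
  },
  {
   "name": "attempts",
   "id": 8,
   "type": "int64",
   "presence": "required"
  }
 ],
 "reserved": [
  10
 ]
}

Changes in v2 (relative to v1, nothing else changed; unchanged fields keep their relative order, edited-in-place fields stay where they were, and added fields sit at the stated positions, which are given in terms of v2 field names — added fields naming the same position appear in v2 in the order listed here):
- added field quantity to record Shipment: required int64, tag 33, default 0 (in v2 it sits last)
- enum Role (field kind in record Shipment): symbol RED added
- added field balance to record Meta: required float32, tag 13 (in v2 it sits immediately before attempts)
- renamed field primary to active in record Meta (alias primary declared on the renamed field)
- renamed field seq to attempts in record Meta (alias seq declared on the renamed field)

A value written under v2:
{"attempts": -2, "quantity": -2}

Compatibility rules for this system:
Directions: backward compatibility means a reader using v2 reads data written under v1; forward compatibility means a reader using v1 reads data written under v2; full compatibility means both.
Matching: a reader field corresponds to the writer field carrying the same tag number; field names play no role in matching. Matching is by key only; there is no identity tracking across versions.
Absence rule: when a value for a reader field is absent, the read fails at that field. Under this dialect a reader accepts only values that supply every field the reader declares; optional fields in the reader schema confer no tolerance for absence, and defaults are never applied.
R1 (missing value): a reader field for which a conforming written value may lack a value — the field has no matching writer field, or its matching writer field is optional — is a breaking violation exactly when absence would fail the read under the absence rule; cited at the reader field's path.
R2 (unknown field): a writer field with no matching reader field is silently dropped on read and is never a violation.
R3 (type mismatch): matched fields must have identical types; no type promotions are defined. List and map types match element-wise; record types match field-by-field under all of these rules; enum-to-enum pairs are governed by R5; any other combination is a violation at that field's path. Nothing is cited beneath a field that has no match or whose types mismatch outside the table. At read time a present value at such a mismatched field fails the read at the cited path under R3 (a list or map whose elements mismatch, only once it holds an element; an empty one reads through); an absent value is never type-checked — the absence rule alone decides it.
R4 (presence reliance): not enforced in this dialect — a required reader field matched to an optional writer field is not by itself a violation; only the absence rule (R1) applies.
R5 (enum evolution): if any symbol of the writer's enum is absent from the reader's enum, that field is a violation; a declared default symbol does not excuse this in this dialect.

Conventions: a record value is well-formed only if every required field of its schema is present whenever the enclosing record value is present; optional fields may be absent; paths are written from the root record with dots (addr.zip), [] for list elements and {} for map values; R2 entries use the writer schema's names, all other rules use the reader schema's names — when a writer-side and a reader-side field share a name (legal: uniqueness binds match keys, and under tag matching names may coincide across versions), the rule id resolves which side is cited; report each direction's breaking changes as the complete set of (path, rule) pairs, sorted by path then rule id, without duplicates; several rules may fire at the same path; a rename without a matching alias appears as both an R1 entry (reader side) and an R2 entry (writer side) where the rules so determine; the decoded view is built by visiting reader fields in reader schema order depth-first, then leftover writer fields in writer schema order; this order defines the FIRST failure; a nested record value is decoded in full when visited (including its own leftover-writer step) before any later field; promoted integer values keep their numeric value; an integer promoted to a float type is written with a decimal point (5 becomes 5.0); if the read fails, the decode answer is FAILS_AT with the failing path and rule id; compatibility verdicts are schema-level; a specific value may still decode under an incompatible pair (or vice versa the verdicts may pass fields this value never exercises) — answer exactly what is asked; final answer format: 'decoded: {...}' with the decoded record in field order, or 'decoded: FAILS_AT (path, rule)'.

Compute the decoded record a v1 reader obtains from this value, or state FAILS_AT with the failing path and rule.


decoded: FAILS_AT (kind, R1)

each type pair in Shipment: writer, then reader
decode walk for Shipment under reader schema v1:
  read fails at kind under R1 (no fill)
  => FAILS_AT (kind, R1)
diffs on Shipment not affecting the asked answer:
  added field balance to record Meta: required float32, tag 13 (in v2 it sits immediately before attempts) -> changes Shipment's schema-level verdicts only — the decode of this value is the same
  added field quantity to record Shipment: required int64, tag 33, default 0 (in v2 it sits last) -> changes Shipment's schema-level verdicts only — the decode of this value is the same
  renamed field primary to active in record Meta (alias primary declared on the renamed field) -> changes Shipment's schema-level verdicts only — the decode of this value is the same
  renamed field seq to attempts in record Meta (alias seq declared on the renamed field) -> no rule fires on it and the decoded Shipment view is identical with or without it


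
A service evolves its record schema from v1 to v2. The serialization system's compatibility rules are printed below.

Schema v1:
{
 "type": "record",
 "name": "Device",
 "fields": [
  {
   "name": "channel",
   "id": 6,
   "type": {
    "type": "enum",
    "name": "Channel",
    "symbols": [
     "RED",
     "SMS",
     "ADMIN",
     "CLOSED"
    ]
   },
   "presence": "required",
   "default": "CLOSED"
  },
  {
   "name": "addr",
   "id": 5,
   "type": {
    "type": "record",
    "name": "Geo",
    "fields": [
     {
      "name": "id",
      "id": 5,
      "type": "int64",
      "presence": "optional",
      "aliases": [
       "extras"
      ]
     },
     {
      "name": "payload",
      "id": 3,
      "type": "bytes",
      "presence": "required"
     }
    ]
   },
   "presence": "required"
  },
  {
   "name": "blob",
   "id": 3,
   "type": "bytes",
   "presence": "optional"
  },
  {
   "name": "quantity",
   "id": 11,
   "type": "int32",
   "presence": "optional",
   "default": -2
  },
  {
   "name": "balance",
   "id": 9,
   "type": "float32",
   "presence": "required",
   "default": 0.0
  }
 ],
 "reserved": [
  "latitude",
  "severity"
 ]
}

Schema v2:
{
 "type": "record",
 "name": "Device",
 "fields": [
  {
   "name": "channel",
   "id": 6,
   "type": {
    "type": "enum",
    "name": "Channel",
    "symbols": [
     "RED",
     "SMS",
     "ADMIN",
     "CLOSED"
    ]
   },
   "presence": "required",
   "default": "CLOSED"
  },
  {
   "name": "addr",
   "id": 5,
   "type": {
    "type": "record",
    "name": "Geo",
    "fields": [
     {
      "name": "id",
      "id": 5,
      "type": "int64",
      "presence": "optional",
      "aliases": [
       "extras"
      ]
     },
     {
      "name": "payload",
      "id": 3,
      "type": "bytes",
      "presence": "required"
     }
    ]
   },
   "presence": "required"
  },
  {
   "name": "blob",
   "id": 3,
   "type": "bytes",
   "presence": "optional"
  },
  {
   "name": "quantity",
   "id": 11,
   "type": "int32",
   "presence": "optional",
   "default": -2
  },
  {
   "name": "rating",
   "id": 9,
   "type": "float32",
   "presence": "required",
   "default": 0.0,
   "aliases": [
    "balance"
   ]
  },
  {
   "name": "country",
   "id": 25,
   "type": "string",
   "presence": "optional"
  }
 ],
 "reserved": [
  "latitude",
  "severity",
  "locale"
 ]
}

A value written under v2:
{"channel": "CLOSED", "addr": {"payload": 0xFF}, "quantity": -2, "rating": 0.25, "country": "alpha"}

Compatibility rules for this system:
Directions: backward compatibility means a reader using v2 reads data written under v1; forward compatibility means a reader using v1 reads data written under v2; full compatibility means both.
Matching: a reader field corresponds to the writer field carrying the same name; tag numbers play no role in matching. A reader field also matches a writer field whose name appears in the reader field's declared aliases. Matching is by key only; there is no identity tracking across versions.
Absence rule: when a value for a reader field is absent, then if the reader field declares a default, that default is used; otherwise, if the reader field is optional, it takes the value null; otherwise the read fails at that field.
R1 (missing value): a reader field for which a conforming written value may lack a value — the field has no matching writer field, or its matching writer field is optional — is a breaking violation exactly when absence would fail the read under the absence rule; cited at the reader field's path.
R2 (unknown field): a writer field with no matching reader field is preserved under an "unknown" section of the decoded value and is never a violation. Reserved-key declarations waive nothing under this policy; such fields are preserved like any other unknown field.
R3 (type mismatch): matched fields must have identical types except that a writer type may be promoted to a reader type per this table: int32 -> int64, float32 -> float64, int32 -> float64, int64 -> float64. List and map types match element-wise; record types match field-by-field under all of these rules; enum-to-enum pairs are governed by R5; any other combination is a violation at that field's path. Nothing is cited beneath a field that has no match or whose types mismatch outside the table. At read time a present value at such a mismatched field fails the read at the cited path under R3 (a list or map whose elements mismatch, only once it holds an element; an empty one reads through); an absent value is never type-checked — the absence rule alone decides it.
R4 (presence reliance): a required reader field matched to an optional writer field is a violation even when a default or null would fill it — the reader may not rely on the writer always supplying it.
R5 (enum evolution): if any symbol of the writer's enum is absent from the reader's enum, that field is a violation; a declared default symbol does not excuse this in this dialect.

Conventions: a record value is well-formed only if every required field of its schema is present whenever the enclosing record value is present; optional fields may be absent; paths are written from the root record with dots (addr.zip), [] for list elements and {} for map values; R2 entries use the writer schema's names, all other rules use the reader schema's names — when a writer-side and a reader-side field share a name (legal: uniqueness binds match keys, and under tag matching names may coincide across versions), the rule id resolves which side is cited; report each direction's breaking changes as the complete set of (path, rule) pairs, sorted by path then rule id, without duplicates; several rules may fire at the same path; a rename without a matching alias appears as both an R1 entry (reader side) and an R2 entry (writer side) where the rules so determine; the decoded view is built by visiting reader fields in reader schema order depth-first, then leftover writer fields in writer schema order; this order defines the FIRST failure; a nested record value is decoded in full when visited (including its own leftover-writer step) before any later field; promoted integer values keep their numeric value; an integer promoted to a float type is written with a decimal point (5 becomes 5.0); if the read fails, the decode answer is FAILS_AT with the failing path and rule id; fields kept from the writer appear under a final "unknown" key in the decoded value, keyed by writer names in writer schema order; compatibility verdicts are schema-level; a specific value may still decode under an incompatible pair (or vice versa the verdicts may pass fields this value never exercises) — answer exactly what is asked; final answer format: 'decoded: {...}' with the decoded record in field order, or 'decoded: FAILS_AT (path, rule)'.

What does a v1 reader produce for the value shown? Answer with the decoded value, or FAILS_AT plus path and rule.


decoded: {"channel": "CLOSED", "addr": {"id": null, "payload": 0xFF}, "blob": null, "quantity": -2, "balance": 0.0, "unknown": {"rating": 0.25, "country": "alpha"}}

in Device below, arrows point writer -> reader
decode (reader v1):
  channel := "CLOSED"
  addr.id := null (not supplied -> null)
  addr.payload := 0xFF
  blob := null (not supplied -> null)
  quantity := -2
  balance := 0.0 (no value, default fills)
  writer rating: kept under "unknown"
  writer country: kept under "unknown"
  => decoded: {"channel": "CLOSED", "addr": {"id": null, "payload": 0xFF}, "blob": null, "quantity": -2, "balance": 0.0, "unknown": {"rating": 0.25, "country": "alpha"}}


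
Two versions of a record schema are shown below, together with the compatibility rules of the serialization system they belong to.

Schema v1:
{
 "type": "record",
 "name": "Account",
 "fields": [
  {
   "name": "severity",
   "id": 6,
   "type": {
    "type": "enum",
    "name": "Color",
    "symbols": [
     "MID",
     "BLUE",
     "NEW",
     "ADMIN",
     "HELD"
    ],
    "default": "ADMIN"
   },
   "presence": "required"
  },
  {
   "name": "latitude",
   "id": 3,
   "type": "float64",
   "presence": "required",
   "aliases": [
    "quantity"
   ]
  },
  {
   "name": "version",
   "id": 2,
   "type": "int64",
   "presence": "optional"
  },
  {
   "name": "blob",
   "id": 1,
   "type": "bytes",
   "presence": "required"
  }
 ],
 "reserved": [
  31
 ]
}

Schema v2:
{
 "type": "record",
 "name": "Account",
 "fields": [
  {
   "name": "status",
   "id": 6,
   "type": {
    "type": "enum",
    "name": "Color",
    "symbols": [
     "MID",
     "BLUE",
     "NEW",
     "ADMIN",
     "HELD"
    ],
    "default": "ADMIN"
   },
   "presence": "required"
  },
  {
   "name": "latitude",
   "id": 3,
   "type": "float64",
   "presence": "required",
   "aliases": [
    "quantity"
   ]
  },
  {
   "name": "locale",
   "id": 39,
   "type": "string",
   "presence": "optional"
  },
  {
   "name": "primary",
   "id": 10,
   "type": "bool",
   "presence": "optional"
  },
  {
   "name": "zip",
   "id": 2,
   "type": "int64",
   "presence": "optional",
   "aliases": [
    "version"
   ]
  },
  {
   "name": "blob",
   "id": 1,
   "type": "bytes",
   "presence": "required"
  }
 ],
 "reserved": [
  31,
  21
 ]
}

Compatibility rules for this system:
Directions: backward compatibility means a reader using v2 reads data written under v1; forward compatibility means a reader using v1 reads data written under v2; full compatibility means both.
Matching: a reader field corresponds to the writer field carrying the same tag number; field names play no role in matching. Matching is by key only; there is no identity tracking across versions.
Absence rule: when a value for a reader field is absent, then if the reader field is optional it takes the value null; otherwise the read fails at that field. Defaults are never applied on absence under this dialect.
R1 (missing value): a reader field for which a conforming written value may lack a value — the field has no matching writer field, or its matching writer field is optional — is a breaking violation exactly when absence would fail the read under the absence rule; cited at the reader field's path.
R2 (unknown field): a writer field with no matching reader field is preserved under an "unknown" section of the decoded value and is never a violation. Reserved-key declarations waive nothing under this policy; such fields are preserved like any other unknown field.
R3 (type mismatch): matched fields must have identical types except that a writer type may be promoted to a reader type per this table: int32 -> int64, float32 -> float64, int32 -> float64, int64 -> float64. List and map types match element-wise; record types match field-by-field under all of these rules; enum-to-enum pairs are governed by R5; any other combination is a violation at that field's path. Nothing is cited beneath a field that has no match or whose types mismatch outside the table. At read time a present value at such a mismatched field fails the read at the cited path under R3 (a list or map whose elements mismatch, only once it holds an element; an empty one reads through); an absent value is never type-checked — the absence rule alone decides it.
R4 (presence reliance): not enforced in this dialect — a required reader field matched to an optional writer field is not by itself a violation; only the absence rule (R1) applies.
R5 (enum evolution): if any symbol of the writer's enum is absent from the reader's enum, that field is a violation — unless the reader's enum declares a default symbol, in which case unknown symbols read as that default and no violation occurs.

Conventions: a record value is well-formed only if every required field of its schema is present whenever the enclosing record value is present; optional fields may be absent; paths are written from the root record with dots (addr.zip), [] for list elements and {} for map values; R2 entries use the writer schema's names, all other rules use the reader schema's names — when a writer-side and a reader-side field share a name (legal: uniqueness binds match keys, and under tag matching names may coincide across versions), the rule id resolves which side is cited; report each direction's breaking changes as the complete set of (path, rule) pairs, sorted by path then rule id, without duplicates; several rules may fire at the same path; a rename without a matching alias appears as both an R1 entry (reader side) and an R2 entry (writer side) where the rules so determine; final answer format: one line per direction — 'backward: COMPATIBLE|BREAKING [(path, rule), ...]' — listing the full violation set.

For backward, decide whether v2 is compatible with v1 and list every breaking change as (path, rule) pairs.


in Account below, arrows point writer -> reader
backward for Account (reader v2, writer v1):
  status: Color -> Color, writer required; from severity
  latitude: float64 -> float64, writer required; from latitude
  locale: no writer match
  primary: no writer match
  zip: int64 -> int64, writer optional; from version
  blob: bytes -> bytes, writer required; from blob
  => no violations; backward on Account: COMPATIBLE
diffs on Account not affecting the asked answer:
  renamed field severity to status in record Account -> triggers nothing under Account's printed rules — same verdict
  added field primary to record Account: optional bool, tag 10 (in v2 it sits immediately before zip) -> triggers nothing under Account's printed rules — same verdict
  renamed field version to zip in record Account (alias version declared on the renamed field) -> triggers nothing under Account's printed rules — same verdict
  added field locale to record Account: optional string, tag 39 (in v2 it sits immediately before zip) -> triggers nothing under Account's printed rules — same verdict

backward: COMPATIBLE []


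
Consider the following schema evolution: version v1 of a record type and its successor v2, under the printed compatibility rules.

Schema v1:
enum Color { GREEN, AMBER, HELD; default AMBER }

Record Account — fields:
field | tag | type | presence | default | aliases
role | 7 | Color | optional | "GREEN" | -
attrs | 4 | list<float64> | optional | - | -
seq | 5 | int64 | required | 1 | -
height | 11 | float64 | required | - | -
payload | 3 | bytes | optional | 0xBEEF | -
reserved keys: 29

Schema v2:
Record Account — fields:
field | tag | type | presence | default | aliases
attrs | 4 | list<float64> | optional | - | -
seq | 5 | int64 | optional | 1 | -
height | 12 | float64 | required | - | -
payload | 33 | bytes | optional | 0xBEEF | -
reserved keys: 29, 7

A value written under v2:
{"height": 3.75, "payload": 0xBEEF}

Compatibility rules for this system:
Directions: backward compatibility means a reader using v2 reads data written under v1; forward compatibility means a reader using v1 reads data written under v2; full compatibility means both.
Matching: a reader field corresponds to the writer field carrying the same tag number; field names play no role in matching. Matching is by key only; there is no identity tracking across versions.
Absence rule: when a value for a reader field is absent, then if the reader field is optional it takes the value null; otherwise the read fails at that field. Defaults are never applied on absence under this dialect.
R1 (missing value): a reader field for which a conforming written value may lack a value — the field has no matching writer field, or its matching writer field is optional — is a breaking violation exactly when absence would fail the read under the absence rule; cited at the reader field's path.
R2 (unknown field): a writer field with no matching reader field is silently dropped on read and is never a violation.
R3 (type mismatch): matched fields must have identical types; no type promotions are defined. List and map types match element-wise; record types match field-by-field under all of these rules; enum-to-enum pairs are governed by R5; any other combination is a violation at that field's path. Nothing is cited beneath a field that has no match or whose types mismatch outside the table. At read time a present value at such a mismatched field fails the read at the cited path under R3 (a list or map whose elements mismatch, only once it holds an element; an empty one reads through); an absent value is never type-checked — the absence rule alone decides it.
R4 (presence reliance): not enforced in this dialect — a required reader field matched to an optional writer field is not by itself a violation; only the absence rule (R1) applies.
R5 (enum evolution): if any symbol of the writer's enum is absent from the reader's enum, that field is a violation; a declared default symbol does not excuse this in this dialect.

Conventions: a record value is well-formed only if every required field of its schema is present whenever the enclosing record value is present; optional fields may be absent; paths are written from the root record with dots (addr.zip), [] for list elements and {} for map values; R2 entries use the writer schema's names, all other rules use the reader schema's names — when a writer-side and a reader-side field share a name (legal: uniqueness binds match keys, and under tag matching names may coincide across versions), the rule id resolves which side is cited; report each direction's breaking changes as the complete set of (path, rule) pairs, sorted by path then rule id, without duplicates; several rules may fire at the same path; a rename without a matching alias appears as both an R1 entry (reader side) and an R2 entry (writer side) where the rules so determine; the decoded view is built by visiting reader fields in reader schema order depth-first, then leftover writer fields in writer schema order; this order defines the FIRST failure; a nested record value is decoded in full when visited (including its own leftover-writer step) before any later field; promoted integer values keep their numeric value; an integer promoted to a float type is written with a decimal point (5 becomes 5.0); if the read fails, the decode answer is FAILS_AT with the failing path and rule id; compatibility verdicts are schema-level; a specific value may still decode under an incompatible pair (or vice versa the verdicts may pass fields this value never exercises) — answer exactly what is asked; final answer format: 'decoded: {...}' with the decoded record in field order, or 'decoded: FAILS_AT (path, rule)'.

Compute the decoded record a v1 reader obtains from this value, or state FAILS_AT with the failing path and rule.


the writer's type comes first in each Account pair
decode (reader v1):
  role := null (absent, optional -> null)
  attrs := null (absent, optional -> null)
  read fails at seq under R1 (no fill)
  => FAILS_AT (seq, R1)
checking off the Account differences that do not matter here:
  field height in record Account: tag 11 changed to 12 -> shifts the Account verdicts, not this decode
  field payload in record Account: tag 3 changed to 33 -> inert under this dialect — no rule fires on Account and the result does not move
  removed field role from record Account (its key 7 joins the reserved list) -> inert under this dialect — no rule fires on Account and the result does not move

decoded: FAILS_AT (seq, R1)
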